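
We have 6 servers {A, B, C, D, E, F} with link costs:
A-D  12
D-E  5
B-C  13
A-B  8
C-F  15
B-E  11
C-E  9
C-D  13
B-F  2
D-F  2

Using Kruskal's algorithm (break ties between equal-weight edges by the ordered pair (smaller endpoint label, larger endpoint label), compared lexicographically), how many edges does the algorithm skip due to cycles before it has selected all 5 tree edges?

Kruskal: consider edges lightest-first.
B-F (2): add. Components now {A} {B,F} {C} {D} {E}
D-F (2): add. Components now {A} {B,D,F} {C} {E}
D-E (5): add. Components now {A} {B,D,E,F} {C}
A-B (8): add. Components now {A,B,D,E,F} {C}
C-E (9): add. Components now {A,B,C,D,E,F}
Edges rejected before the tree was complete: 0.

0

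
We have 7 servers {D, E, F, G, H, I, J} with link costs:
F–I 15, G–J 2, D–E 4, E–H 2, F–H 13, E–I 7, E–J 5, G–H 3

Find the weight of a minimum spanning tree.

Kruskal's algorithm — process edges by increasing weight (ties by edge label):
E–H (2): add. Components now {D} {E,H} {F} {G} {I} {J}
G–J (2): add. Components now {D} {E,H} {F} {G,J} {I}
G–H (3): add. Components now {D} {E,G,H,J} {F} {I}
D–E (4): add. Components now {D,E,G,H,J} {F} {I}
E–J (5): skip — E and J already connected.
E–I (7): add. Components now {D,E,G,H,I,J} {F}
F–H (13): add. Components now {D,E,F,G,H,I,J}
MST edges: E–H, G–J, G–H, D–E, E–I, F–H; total weight 2+2+3+4+7+13 = 31.

31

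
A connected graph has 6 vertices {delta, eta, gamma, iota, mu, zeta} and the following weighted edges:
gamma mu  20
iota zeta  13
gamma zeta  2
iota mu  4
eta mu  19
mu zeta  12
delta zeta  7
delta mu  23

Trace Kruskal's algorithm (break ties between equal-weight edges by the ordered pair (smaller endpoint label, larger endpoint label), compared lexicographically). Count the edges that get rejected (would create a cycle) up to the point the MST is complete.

Kruskal: consider edges lightest-first.
gamma zeta (2): add. Components now {gamma,zeta} {eta} {iota} {mu} {delta}
iota mu (4): add. Components now {gamma,zeta} {eta} {iota,mu} {delta}
delta zeta (7): add. Components now {delta,gamma,zeta} {eta} {iota,mu}
mu zeta (12): add. Components now {delta,gamma,iota,mu,zeta} {eta}
iota zeta (13): skip — zeta and iota already connected.
eta mu (19): add. Components now {delta,eta,gamma,iota,mu,zeta}
Edges rejected before the tree was complete: 1.

1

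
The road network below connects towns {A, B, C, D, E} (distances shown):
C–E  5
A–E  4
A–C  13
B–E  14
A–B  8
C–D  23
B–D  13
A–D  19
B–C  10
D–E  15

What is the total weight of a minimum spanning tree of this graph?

30

Kruskal's algorithm — process edges by increasing weight (ties by edge label):
A–E (4): add — endpoints in different components.
C–E (5): add — endpoints in different components.
A–B (8): add — endpoints in different components.
B–C (10): skip — B and C already connected.
A–C (13): skip — A and C already connected.
B–D (13): add — endpoints in different components.
MST edges: A–E, C–E, A–B, B–D; total weight 4+5+8+13 = 30.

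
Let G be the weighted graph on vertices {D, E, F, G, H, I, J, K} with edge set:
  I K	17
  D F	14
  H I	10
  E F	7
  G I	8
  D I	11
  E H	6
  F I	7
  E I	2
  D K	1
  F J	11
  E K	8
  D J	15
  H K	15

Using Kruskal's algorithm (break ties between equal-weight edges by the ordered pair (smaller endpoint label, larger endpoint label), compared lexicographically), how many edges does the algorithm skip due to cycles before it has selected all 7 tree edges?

3

Sort edges by weight, then run Kruskal:
D K (1): add — endpoints in different components.
E I (2): add — endpoints in different components.
E H (6): add — endpoints in different components.
E F (7): add — endpoints in different components.
F I (7): skip — F and I already connected.
E K (8): add — endpoints in different components.
G I (8): add — endpoints in different components.
H I (10): skip — H and I already connected.
D I (11): skip — D and I already connected.
F J (11): add — endpoints in different components.
Edges rejected before the tree was complete: 3.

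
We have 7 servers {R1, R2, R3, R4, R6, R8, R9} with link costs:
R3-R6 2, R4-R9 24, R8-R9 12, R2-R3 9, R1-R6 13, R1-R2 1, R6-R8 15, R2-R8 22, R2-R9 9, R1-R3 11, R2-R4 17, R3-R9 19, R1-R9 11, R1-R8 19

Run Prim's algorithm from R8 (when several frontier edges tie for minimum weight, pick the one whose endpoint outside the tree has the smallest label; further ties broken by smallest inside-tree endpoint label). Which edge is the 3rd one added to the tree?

R1-R2

Prim, starting at R8.
Step 1: frontier [R8-R9 12, R6-R8 15, R1-R8 19, R2-R8 22] → take R8-R9 (12); add R9.
Step 2: frontier [R6-R8 15, R1-R8 19, R2-R8 22, R2-R9 9, R1-R9 11, R3-R9 19, R4-R9 24] → take R2-R9 (9); add R2.
Step 3: frontier [R1-R2 1, R2-R3 9, R2-R4 17, R6-R8 15, R1-R8 19, R1-R9 11, R3-R9 19, R4-R9 24] → take R1-R2 (1); add R1.
Step 4: frontier [R1-R3 11, R1-R6 13, R2-R3 9, R2-R4 17, R6-R8 15, R3-R9 19, R4-R9 24] → take R2-R3 (9); add R3.
Step 5: frontier [R1-R6 13, R2-R4 17, R3-R6 2, R6-R8 15, R4-R9 24] → take R3-R6 (2); add R6.
Step 6: frontier [R2-R4 17, R4-R9 24] → take R2-R4 (17); add R4.
The 3rd edge added is R1-R2.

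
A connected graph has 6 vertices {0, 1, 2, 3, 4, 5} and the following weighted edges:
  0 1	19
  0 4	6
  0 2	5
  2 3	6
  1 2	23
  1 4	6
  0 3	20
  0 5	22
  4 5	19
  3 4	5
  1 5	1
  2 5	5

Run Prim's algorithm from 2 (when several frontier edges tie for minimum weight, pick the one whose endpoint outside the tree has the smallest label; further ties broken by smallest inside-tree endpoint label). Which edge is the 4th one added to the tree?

Grow the tree from 2 using Prim:
Step 1: cheapest edge leaving the tree is 0 2 (5); add 0.
Step 2: cheapest edge leaving the tree is 2 5 (5); add 5.
Step 3: cheapest edge leaving the tree is 1 5 (1); add 1.
Step 4: cheapest edge leaving the tree is 2 3 (6); add 3.
Step 5: cheapest edge leaving the tree is 3 4 (5); add 4.
The 4th edge added is 2 3.

2-3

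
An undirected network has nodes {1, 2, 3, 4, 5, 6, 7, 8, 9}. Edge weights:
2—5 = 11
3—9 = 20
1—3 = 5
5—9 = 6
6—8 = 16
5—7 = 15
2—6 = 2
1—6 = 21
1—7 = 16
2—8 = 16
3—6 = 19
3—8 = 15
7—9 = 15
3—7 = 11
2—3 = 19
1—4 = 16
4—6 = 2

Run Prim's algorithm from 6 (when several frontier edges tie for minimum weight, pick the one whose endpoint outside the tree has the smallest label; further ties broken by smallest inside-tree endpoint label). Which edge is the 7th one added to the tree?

Prim's algorithm from 6:
Step 1: cheapest edge leaving the tree is 2—6 (2); add 2.
Step 2: cheapest edge leaving the tree is 4—6 (2); add 4.
Step 3: cheapest edge leaving the tree is 2—5 (11); add 5.
Step 4: cheapest edge leaving the tree is 5—9 (6); add 9.
Step 5: cheapest edge leaving the tree is 5—7 (15); add 7.
Step 6: cheapest edge leaving the tree is 3—7 (11); add 3.
Step 7: cheapest edge leaving the tree is 1—3 (5); add 1.
Step 8: cheapest edge leaving the tree is 3—8 (15); add 8.
The 7th edge added is 1—3.

1-3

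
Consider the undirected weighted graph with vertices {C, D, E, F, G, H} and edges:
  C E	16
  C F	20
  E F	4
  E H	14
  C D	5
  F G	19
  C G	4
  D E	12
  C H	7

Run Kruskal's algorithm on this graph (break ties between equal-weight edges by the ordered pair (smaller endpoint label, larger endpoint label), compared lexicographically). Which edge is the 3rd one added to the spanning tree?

Kruskal's algorithm — process edges by increasing weight (ties by edge label):
C G (4): add — endpoints in different components.
E F (4): add — endpoints in different components.
C D (5): add — endpoints in different components.
C H (7): add — endpoints in different components.
D E (12): add — endpoints in different components.
The 3rd edge added is C D.

C-D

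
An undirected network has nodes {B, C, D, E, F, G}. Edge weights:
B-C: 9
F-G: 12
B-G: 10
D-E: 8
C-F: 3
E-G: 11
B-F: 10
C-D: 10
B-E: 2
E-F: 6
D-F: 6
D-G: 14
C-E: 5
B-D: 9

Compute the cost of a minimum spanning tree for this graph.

Kruskal's algorithm — process edges by increasing weight (ties by edge label):
B-E (2): add. Components now {B,E} {C} {D} {F} {G}
C-F (3): add. Components now {B,E} {C,F} {D} {G}
C-E (5): add. Components now {B,C,E,F} {D} {G}
D-F (6): add. Components now {B,C,D,E,F} {G}
E-F (6): skip — E and F already connected.
D-E (8): skip — D and E already connected.
B-C (9): skip — B and C already connected.
B-D (9): skip — B and D already connected.
B-F (10): skip — B and F already connected.
B-G (10): add. Components now {B,C,D,E,F,G}
MST edges: B-E, C-F, C-E, D-F, B-G; total weight 2+3+5+6+10 = 26.

26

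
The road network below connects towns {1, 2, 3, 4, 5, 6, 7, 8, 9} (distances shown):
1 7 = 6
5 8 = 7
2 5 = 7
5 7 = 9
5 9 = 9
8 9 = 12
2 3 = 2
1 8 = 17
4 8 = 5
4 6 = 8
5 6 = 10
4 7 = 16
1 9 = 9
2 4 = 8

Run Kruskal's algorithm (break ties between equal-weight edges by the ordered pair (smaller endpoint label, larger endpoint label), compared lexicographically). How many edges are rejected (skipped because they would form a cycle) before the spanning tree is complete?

Kruskal's algorithm — process edges by increasing weight (ties by edge label):
2 3 (2): add — endpoints in different components.
4 8 (5): add — endpoints in different components.
1 7 (6): add — endpoints in different components.
2 5 (7): add — endpoints in different components.
5 8 (7): add — endpoints in different components.
2 4 (8): skip — 2 and 4 already connected.
4 6 (8): add — endpoints in different components.
1 9 (9): add — endpoints in different components.
5 7 (9): add — endpoints in different components.
Edges rejected before the tree was complete: 1.

1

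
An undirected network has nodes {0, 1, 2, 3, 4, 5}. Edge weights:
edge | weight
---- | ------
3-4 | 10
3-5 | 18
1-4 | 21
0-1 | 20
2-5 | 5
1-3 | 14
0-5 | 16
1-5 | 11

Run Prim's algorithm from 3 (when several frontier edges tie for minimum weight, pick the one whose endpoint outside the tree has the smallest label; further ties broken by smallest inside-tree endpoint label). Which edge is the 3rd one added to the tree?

1-5

Grow the tree from 3 using Prim:
Step 1: cheapest edge leaving the tree is 3-4 (10); add 4.
Step 2: cheapest edge leaving the tree is 1-3 (14); add 1.
Step 3: cheapest edge leaving the tree is 1-5 (11); add 5.
Step 4: cheapest edge leaving the tree is 2-5 (5); add 2.
Step 5: cheapest edge leaving the tree is 0-5 (16); add 0.
The 3rd edge added is 1-5.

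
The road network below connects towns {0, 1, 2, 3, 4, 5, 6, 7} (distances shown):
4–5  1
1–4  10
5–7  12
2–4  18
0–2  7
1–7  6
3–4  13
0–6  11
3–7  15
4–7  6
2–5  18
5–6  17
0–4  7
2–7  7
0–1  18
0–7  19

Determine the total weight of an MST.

51

Prim's algorithm from 1:
Step 1: cheapest edge leaving the tree is 1–7 (6); add 7.
Step 2: cheapest edge leaving the tree is 4–7 (6); add 4.
Step 3: cheapest edge leaving the tree is 4–5 (1); add 5.
Step 4: cheapest edge leaving the tree is 0–4 (7); add 0.
Step 5: cheapest edge leaving the tree is 0–2 (7); add 2.
Step 6: cheapest edge leaving the tree is 0–6 (11); add 6.
Step 7: cheapest edge leaving the tree is 3–4 (13); add 3.
MST edges: 1–7, 4–7, 4–5, 0–4, 0–2, 0–6, 3–4; total weight 6+6+1+7+7+11+13 = 51.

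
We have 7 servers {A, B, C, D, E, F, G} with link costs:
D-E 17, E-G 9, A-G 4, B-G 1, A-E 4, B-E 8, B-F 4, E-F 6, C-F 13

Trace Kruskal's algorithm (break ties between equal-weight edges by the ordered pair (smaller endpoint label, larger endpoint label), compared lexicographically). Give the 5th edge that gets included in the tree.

Kruskal: consider edges lightest-first.
B-G (1): add. Components now {A} {B,G} {C} {D} {E} {F}
A-E (4): add. Components now {A,E} {B,G} {C} {D} {F}
A-G (4): add. Components now {A,B,E,G} {C} {D} {F}
B-F (4): add. Components now {A,B,E,F,G} {C} {D}
E-F (6): skip — E and F already connected.
B-E (8): skip — B and E already connected.
E-G (9): skip — E and G already connected.
C-F (13): add. Components now {A,B,C,E,F,G} {D}
D-E (17): add. Components now {A,B,C,D,E,F,G}
The 5th edge added is C-F.

C-F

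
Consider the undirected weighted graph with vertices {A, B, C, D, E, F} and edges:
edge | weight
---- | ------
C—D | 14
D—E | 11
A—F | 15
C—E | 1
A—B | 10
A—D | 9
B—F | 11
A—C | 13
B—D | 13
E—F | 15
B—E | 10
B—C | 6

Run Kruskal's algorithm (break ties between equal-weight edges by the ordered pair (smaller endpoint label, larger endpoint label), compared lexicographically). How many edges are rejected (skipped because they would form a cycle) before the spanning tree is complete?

Kruskal's algorithm — process edges by increasing weight (ties by edge label):
C—E (1): add — endpoints in different components.
B—C (6): add — endpoints in different components.
A—D (9): add — endpoints in different components.
A—B (10): add — endpoints in different components.
B—E (10): skip — B and E already connected.
B—F (11): add — endpoints in different components.
Edges rejected before the tree was complete: 1.

1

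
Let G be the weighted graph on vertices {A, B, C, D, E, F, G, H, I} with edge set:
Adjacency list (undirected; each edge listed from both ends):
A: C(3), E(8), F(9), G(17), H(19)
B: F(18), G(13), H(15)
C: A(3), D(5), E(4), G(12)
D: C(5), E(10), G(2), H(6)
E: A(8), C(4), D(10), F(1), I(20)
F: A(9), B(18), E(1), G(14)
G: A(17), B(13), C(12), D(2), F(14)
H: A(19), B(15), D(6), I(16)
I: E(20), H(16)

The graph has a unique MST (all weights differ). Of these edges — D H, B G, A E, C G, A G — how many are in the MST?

2

Sort edges by weight, then run Kruskal:
E F (1): add — endpoints in different components.
D G (2): add — endpoints in different components.
A C (3): add — endpoints in different components.
C E (4): add — endpoints in different components.
C D (5): add — endpoints in different components.
D H (6): add — endpoints in different components.
A E (8): skip — A and E already connected.
A F (9): skip — A and F already connected.
D E (10): skip — D and E already connected.
C G (12): skip — C and G already connected.
B G (13): add — endpoints in different components.
F G (14): skip — F and G already connected.
B H (15): skip — B and H already connected.
H I (16): add — endpoints in different components.
MST edge set: {E F, D G, A C, C E, C D, D H, B G, H I}.
Of the listed edges, {D H, B G} are in the MST → 2.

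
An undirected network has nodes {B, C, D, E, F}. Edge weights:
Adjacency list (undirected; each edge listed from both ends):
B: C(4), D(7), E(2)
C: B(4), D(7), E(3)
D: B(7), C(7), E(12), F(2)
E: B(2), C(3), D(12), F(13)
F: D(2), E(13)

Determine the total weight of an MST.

14

Prim, starting at C.
Step 1: frontier [C E 3, B C 4, C D 7] → take C E (3); add E.
Step 2: frontier [B C 4, C D 7, B E 2, D E 12, E F 13] → take B E (2); add B.
Step 3: frontier [B D 7, C D 7, D E 12, E F 13] → take B D (7); add D.
Step 4: frontier [D F 2, E F 13] → take D F (2); add F.
MST edges: C E, B E, B D, D F; total weight 3+2+7+2 = 14.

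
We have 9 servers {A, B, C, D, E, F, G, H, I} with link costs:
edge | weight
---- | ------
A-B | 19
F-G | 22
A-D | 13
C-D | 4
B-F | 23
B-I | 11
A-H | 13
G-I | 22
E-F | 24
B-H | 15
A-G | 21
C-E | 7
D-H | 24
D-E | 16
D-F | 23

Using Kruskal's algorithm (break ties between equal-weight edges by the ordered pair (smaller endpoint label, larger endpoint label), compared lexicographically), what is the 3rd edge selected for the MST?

Kruskal: consider edges lightest-first.
C-D (4): add — endpoints in different components.
C-E (7): add — endpoints in different components.
B-I (11): add — endpoints in different components.
A-D (13): add — endpoints in different components.
A-H (13): add — endpoints in different components.
B-H (15): add — endpoints in different components.
D-E (16): skip — D and E already connected.
A-B (19): skip — A and B already connected.
A-G (21): add — endpoints in different components.
F-G (22): add — endpoints in different components.
The 3rd edge added is B-I.

B-I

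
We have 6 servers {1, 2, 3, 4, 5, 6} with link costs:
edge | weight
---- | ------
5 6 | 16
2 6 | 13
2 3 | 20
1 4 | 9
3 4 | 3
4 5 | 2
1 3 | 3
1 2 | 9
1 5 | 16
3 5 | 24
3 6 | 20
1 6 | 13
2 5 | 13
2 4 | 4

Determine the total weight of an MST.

Grow the tree from 3 using Prim:
Step 1: frontier [1 3 3, 3 4 3, 2 3 20, 3 6 20, 3 5 24] → take 1 3 (3); add 1.
Step 2: frontier [1 2 9, 1 4 9, 1 6 13, 1 5 16, 3 4 3, 2 3 20, 3 6 20, 3 5 24] → take 3 4 (3); add 4.
Step 3: frontier [1 2 9, 1 6 13, 1 5 16, 2 3 20, 3 6 20, 3 5 24, 4 5 2, 2 4 4] → take 4 5 (2); add 5.
Step 4: frontier [1 2 9, 1 6 13, 2 3 20, 3 6 20, 2 4 4, 2 5 13, 5 6 16] → take 2 4 (4); add 2.
Step 5: frontier [1 6 13, 2 6 13, 3 6 20, 5 6 16] → take 1 6 (13); add 6.
MST edges: 1 3, 3 4, 4 5, 2 4, 1 6; total weight 3+3+2+4+13 = 25.

25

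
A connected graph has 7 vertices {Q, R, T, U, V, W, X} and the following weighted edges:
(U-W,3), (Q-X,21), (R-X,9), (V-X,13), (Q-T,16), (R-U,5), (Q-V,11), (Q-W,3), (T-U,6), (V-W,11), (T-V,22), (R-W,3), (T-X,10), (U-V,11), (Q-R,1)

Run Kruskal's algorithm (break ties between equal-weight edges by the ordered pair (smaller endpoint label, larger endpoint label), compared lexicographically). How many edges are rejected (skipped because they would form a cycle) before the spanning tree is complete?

Sort edges by weight, then run Kruskal:
Q-R (1): add — endpoints in different components.
Q-W (3): add — endpoints in different components.
R-W (3): skip — R and W already connected.
U-W (3): add — endpoints in different components.
R-U (5): skip — R and U already connected.
T-U (6): add — endpoints in different components.
R-X (9): add — endpoints in different components.
T-X (10): skip — X and T already connected.
Q-V (11): add — endpoints in different components.
Edges rejected before the tree was complete: 3.

3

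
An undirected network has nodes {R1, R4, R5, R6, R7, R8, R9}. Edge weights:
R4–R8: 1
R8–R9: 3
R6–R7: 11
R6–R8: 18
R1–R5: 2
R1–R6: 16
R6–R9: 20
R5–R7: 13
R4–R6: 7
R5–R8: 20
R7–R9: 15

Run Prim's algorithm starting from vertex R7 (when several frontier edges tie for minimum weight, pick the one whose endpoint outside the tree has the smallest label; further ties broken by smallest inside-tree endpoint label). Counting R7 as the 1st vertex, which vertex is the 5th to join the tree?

Prim, starting at R7.
Step 1: frontier [R6–R7 11, R5–R7 13, R7–R9 15] → take R6–R7 (11); add R6.
Step 2: frontier [R4–R6 7, R1–R6 16, R6–R8 18, R6–R9 20, R5–R7 13, R7–R9 15] → take R4–R6 (7); add R4.
Step 3: frontier [R4–R8 1, R1–R6 16, R6–R8 18, R6–R9 20, R5–R7 13, R7–R9 15] → take R4–R8 (1); add R8.
Step 4: frontier [R1–R6 16, R6–R9 20, R5–R7 13, R7–R9 15, R8–R9 3, R5–R8 20] → take R8–R9 (3); add R9.
Step 5: frontier [R1–R6 16, R5–R7 13, R5–R8 20] → take R5–R7 (13); add R5.
Step 6: frontier [R1–R5 2, R1–R6 16] → take R1–R5 (2); add R1.
Vertex order: R7, R6, R4, R8, R9, R5, R1. The 5th vertex is R9.

R9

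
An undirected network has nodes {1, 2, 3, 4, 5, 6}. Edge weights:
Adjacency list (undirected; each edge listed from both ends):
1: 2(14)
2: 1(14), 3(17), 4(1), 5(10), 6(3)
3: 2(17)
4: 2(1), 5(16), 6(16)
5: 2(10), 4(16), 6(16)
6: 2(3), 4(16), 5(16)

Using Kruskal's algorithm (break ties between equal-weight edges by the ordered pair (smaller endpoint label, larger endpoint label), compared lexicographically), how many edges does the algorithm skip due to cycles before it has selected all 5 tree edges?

Kruskal: consider edges lightest-first.
2–4 (1): add. Components now {1} {2,4} {3} {5} {6}
2–6 (3): add. Components now {1} {2,4,6} {3} {5}
2–5 (10): add. Components now {1} {2,4,5,6} {3}
1–2 (14): add. Components now {1,2,4,5,6} {3}
4–5 (16): skip — 4 and 5 already connected.
4–6 (16): skip — 4 and 6 already connected.
5–6 (16): skip — 5 and 6 already connected.
2–3 (17): add. Components now {1,2,3,4,5,6}
Edges rejected before the tree was complete: 3.

3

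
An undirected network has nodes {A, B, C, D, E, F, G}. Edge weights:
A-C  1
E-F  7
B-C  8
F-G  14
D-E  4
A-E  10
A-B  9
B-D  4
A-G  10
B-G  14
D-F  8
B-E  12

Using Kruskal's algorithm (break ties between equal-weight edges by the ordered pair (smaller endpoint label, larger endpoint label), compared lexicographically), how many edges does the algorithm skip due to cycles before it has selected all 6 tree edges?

3

Kruskal: consider edges lightest-first.
A-C (1): add. Components now {A,C} {B} {D} {E} {F} {G}
B-D (4): add. Components now {A,C} {B,D} {E} {F} {G}
D-E (4): add. Components now {A,C} {B,D,E} {F} {G}
E-F (7): add. Components now {A,C} {B,D,E,F} {G}
B-C (8): add. Components now {A,B,C,D,E,F} {G}
D-F (8): skip — D and F already connected.
A-B (9): skip — A and B already connected.
A-E (10): skip — A and E already connected.
A-G (10): add. Components now {A,B,C,D,E,F,G}
Edges rejected before the tree was complete: 3.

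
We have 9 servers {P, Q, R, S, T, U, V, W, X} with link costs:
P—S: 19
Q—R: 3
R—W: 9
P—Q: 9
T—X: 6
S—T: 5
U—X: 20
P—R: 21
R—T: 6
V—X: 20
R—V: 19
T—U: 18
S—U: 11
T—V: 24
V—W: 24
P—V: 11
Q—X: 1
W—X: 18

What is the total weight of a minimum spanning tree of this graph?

55

Kruskal's algorithm — process edges by increasing weight (ties by edge label):
Q—X (1): add — endpoints in different components.
Q—R (3): add — endpoints in different components.
S—T (5): add — endpoints in different components.
R—T (6): add — endpoints in different components.
T—X (6): skip — X and T already connected.
P—Q (9): add — endpoints in different components.
R—W (9): add — endpoints in different components.
P—V (11): add — endpoints in different components.
S—U (11): add — endpoints in different components.
MST edges: Q—X, Q—R, S—T, R—T, P—Q, R—W, P—V, S—U; total weight 1+3+5+6+9+9+11+11 = 55.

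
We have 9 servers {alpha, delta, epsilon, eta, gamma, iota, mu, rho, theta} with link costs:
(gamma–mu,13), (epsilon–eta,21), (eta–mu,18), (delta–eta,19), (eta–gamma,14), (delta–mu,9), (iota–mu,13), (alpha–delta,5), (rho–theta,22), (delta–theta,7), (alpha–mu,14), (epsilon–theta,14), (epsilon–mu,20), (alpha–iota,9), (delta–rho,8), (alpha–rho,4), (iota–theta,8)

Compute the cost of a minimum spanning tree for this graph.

Sort edges by weight, then run Kruskal:
alpha–rho (4): add — endpoints in different components.
alpha–delta (5): add — endpoints in different components.
delta–theta (7): add — endpoints in different components.
delta–rho (8): skip — rho and delta already connected.
iota–theta (8): add — endpoints in different components.
alpha–iota (9): skip — iota and alpha already connected.
delta–mu (9): add — endpoints in different components.
gamma–mu (13): add — endpoints in different components.
iota–mu (13): skip — mu and iota already connected.
alpha–mu (14): skip — mu and alpha already connected.
epsilon–theta (14): add — endpoints in different components.
eta–gamma (14): add — endpoints in different components.
MST edges: alpha–rho, alpha–delta, delta–theta, iota–theta, delta–mu, gamma–mu, epsilon–theta, eta–gamma; total weight 4+5+7+8+9+13+14+14 = 74.

74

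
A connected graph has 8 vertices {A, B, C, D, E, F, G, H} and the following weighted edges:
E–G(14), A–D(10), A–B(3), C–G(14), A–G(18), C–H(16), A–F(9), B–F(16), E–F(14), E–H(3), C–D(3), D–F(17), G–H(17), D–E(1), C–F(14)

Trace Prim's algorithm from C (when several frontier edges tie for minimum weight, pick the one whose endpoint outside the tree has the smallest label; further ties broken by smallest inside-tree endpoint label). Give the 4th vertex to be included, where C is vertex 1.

Prim, starting at C.
Step 1: cheapest edge leaving the tree is C–D (3); add D.
Step 2: cheapest edge leaving the tree is D–E (1); add E.
Step 3: cheapest edge leaving the tree is E–H (3); add H.
Step 4: cheapest edge leaving the tree is A–D (10); add A.
Step 5: cheapest edge leaving the tree is A–B (3); add B.
Step 6: cheapest edge leaving the tree is A–F (9); add F.
Step 7: cheapest edge leaving the tree is C–G (14); add G.
Vertex order: C, D, E, H, A, B, F, G. The 4th vertex is H.

H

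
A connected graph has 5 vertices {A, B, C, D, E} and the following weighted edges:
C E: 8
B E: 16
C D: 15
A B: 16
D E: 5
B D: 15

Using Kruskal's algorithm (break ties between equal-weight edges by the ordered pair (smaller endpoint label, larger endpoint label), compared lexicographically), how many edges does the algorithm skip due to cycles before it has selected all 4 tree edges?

1

Kruskal's algorithm — process edges by increasing weight (ties by edge label):
D E (5): add — endpoints in different components.
C E (8): add — endpoints in different components.
B D (15): add — endpoints in different components.
C D (15): skip — C and D already connected.
A B (16): add — endpoints in different components.
Edges rejected before the tree was complete: 1.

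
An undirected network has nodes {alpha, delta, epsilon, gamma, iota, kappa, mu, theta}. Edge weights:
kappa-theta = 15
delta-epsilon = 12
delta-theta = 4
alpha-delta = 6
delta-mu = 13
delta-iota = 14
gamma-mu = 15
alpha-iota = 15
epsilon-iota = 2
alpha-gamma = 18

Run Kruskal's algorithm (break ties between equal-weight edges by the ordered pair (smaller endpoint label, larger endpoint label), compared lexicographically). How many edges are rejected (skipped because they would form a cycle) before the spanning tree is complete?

Sort edges by weight, then run Kruskal:
epsilon-iota (2): add — endpoints in different components.
delta-theta (4): add — endpoints in different components.
alpha-delta (6): add — endpoints in different components.
delta-epsilon (12): add — endpoints in different components.
delta-mu (13): add — endpoints in different components.
delta-iota (14): skip — iota and delta already connected.
alpha-iota (15): skip — alpha and iota already connected.
gamma-mu (15): add — endpoints in different components.
kappa-theta (15): add — endpoints in different components.
Edges rejected before the tree was complete: 2.

2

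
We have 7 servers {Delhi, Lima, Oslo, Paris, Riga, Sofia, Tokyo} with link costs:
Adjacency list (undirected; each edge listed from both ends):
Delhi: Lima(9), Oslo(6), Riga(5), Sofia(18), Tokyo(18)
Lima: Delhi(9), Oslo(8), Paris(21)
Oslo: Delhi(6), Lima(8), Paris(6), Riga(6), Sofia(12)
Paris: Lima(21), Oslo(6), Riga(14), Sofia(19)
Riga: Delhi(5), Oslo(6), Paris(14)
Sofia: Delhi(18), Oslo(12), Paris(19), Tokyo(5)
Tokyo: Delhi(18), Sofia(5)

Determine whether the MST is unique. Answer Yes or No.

Kruskal: consider edges lightest-first.
Delhi Riga (5): add — endpoints in different components.
Sofia Tokyo (5): add — endpoints in different components.
Delhi Oslo (6): add — endpoints in different components.
Oslo Paris (6): add — endpoints in different components.
Oslo Riga (6): skip — Oslo and Riga already connected.
Lima Oslo (8): add — endpoints in different components.
Delhi Lima (9): skip — Delhi and Lima already connected.
Oslo Sofia (12): add — endpoints in different components.
Non-tree edge Oslo Riga has weight 6, equal to the heaviest edge on its tree cycle — swapping gives another MST of the same weight. Not unique.

No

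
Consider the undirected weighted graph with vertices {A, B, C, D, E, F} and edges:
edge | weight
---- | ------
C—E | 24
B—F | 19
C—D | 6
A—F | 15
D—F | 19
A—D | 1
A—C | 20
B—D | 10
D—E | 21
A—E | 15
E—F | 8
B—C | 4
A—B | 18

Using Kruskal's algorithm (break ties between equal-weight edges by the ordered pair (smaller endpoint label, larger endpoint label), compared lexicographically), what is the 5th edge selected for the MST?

Kruskal: consider edges lightest-first.
A—D (1): add — endpoints in different components.
B—C (4): add — endpoints in different components.
C—D (6): add — endpoints in different components.
E—F (8): add — endpoints in different components.
B—D (10): skip — B and D already connected.
A—E (15): add — endpoints in different components.
The 5th edge added is A—E.

A-E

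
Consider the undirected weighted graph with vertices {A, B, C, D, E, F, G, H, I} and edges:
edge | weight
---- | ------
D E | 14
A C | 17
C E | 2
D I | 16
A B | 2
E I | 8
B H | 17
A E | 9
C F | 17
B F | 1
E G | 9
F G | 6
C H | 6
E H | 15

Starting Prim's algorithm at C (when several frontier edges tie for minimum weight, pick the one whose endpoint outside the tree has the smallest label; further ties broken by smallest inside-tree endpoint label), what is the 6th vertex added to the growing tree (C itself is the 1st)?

Grow the tree from C using Prim:
Step 1: frontier [C E 2, C H 6, A C 17, C F 17] → take C E (2); add E.
Step 2: frontier [C H 6, A C 17, C F 17, E I 8, A E 9, E G 9, D E 14, E H 15] → take C H (6); add H.
Step 3: frontier [A C 17, C F 17, E I 8, A E 9, E G 9, D E 14, B H 17] → take E I (8); add I.
Step 4: frontier [A C 17, C F 17, A E 9, E G 9, D E 14, B H 17, D I 16] → take A E (9); add A.
Step 5: frontier [A B 2, C F 17, E G 9, D E 14, B H 17, D I 16] → take A B (2); add B.
Step 6: frontier [B F 1, C F 17, E G 9, D E 14, D I 16] → take B F (1); add F.
Step 7: frontier [E G 9, D E 14, F G 6, D I 16] → take F G (6); add G.
Step 8: frontier [D E 14, D I 16] → take D E (14); add D.
Vertex order: C, E, H, I, A, B, F, G, D. The 6th vertex is B.

B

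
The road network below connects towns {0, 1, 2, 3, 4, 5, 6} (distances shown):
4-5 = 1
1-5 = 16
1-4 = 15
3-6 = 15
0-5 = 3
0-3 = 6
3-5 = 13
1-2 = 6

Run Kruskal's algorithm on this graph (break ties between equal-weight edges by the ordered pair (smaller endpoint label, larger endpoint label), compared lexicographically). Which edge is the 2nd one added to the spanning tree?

Kruskal's algorithm — process edges by increasing weight (ties by edge label):
4-5 (1): add. Components now {0} {1} {2} {3} {4,5} {6}
0-5 (3): add. Components now {0,4,5} {1} {2} {3} {6}
0-3 (6): add. Components now {0,3,4,5} {1} {2} {6}
1-2 (6): add. Components now {0,3,4,5} {1,2} {6}
3-5 (13): skip — 3 and 5 already connected.
1-4 (15): add. Components now {0,1,2,3,4,5} {6}
3-6 (15): add. Components now {0,1,2,3,4,5,6}
The 2nd edge added is 0-5.

0-5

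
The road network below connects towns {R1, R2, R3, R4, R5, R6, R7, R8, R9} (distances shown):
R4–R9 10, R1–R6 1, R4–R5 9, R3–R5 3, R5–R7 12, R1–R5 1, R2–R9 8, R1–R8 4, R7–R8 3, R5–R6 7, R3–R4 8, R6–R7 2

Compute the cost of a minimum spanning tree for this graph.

36

Kruskal: consider edges lightest-first.
R1–R5 (1): add — endpoints in different components.
R1–R6 (1): add — endpoints in different components.
R6–R7 (2): add — endpoints in different components.
R3–R5 (3): add — endpoints in different components.
R7–R8 (3): add — endpoints in different components.
R1–R8 (4): skip — R8 and R1 already connected.
R5–R6 (7): skip — R5 and R6 already connected.
R2–R9 (8): add — endpoints in different components.
R3–R4 (8): add — endpoints in different components.
R4–R5 (9): skip — R5 and R4 already connected.
R4–R9 (10): add — endpoints in different components.
MST edges: R1–R5, R1–R6, R6–R7, R3–R5, R7–R8, R2–R9, R3–R4, R4–R9; total weight 1+1+2+3+3+8+8+10 = 36.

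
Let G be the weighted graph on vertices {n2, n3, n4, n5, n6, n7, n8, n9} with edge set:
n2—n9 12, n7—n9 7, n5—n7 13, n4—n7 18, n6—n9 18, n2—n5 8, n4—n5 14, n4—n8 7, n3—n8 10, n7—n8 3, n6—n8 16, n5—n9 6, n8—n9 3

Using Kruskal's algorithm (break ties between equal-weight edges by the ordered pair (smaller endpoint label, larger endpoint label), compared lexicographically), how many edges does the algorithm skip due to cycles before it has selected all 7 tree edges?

Kruskal: consider edges lightest-first.
n7—n8 (3): add — endpoints in different components.
n8—n9 (3): add — endpoints in different components.
n5—n9 (6): add — endpoints in different components.
n4—n8 (7): add — endpoints in different components.
n7—n9 (7): skip — n9 and n7 already connected.
n2—n5 (8): add — endpoints in different components.
n3—n8 (10): add — endpoints in different components.
n2—n9 (12): skip — n9 and n2 already connected.
n5—n7 (13): skip — n5 and n7 already connected.
n4—n5 (14): skip — n5 and n4 already connected.
n6—n8 (16): add — endpoints in different components.
Edges rejected before the tree was complete: 4.

4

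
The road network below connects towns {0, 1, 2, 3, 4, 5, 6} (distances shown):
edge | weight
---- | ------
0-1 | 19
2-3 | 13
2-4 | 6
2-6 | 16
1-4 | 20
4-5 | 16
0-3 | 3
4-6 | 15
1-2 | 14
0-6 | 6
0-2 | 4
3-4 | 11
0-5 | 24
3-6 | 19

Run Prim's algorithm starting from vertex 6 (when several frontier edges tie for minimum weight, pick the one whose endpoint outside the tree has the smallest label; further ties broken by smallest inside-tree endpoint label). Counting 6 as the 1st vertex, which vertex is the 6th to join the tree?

1

Grow the tree from 6 using Prim:
Step 1: cheapest edge leaving the tree is 0-6 (6); add 0.
Step 2: cheapest edge leaving the tree is 0-3 (3); add 3.
Step 3: cheapest edge leaving the tree is 0-2 (4); add 2.
Step 4: cheapest edge leaving the tree is 2-4 (6); add 4.
Step 5: cheapest edge leaving the tree is 1-2 (14); add 1.
Step 6: cheapest edge leaving the tree is 4-5 (16); add 5.
Vertex order: 6, 0, 3, 2, 4, 1, 5. The 6th vertex is 1.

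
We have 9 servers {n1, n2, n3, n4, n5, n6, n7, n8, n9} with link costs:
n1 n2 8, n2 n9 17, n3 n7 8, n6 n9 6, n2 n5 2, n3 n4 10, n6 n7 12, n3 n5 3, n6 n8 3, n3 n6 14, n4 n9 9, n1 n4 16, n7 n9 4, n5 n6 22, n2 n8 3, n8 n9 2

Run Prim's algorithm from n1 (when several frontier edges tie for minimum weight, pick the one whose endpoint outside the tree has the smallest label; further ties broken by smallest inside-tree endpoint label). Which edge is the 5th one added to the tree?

Prim, starting at n1.
Step 1: cheapest edge leaving the tree is n1 n2 (8); add n2.
Step 2: cheapest edge leaving the tree is n2 n5 (2); add n5.
Step 3: cheapest edge leaving the tree is n3 n5 (3); add n3.
Step 4: cheapest edge leaving the tree is n2 n8 (3); add n8.
Step 5: cheapest edge leaving the tree is n8 n9 (2); add n9.
Step 6: cheapest edge leaving the tree is n6 n8 (3); add n6.
Step 7: cheapest edge leaving the tree is n7 n9 (4); add n7.
Step 8: cheapest edge leaving the tree is n4 n9 (9); add n4.
The 5th edge added is n8 n9.

n8-n9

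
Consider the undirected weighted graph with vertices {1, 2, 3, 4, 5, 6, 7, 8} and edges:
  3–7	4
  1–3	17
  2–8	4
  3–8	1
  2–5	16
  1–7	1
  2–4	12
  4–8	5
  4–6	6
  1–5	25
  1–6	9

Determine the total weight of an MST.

Kruskal: consider edges lightest-first.
1–7 (1): add — endpoints in different components.
3–8 (1): add — endpoints in different components.
2–8 (4): add — endpoints in different components.
3–7 (4): add — endpoints in different components.
4–8 (5): add — endpoints in different components.
4–6 (6): add — endpoints in different components.
1–6 (9): skip — 1 and 6 already connected.
2–4 (12): skip — 2 and 4 already connected.
2–5 (16): add — endpoints in different components.
MST edges: 1–7, 3–8, 2–8, 3–7, 4–8, 4–6, 2–5; total weight 1+1+4+4+5+6+16 = 37.

37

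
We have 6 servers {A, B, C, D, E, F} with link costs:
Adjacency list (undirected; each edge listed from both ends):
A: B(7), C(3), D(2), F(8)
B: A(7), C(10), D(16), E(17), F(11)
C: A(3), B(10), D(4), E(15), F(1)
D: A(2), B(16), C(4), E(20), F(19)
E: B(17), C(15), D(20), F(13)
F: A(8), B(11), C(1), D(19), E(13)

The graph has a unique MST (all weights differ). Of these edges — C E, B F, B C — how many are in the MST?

Kruskal's algorithm — process edges by increasing weight (ties by edge label):
C F (1): add. Components now {A} {B} {C,F} {D} {E}
A D (2): add. Components now {A,D} {B} {C,F} {E}
A C (3): add. Components now {A,C,D,F} {B} {E}
C D (4): skip — C and D already connected.
A B (7): add. Components now {A,B,C,D,F} {E}
A F (8): skip — A and F already connected.
B C (10): skip — B and C already connected.
B F (11): skip — B and F already connected.
E F (13): add. Components now {A,B,C,D,E,F}
MST edge set: {C F, A D, A C, A B, E F}.
Of the listed edges, {} are in the MST → 0.

0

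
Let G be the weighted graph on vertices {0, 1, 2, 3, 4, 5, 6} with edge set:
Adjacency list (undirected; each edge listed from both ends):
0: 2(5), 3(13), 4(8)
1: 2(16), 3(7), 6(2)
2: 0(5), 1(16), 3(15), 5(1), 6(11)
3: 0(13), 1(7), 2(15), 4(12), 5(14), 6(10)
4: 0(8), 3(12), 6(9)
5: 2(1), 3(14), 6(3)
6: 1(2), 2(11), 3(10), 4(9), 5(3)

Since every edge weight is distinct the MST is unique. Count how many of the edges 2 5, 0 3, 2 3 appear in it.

1

Kruskal's algorithm — process edges by increasing weight (ties by edge label):
2 5 (1): add — endpoints in different components.
1 6 (2): add — endpoints in different components.
5 6 (3): add — endpoints in different components.
0 2 (5): add — endpoints in different components.
1 3 (7): add — endpoints in different components.
0 4 (8): add — endpoints in different components.
MST edge set: {2 5, 1 6, 5 6, 0 2, 1 3, 0 4}.
Of the listed edges, {2 5} are in the MST → 1.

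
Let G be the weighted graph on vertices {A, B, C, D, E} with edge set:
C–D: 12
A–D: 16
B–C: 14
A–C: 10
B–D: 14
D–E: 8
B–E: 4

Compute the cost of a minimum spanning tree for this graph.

34

Prim, starting at D.
Step 1: frontier [D–E 8, C–D 12, B–D 14, A–D 16] → take D–E (8); add E.
Step 2: frontier [C–D 12, B–D 14, A–D 16, B–E 4] → take B–E (4); add B.
Step 3: frontier [B–C 14, C–D 12, A–D 16] → take C–D (12); add C.
Step 4: frontier [A–C 10, A–D 16] → take A–C (10); add A.
MST edges: D–E, B–E, C–D, A–C; total weight 8+4+12+10 = 34.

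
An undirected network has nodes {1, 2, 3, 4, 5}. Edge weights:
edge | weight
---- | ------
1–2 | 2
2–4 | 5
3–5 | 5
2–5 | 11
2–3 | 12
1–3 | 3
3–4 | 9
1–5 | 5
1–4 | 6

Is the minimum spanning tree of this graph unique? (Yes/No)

No

Sort edges by weight, then run Kruskal:
1–2 (2): add. Components now {1,2} {3} {4} {5}
1–3 (3): add. Components now {1,2,3} {4} {5}
1–5 (5): add. Components now {1,2,3,5} {4}
2–4 (5): add. Components now {1,2,3,4,5}
Non-tree edge 3–5 has weight 5, equal to the heaviest edge on its tree cycle — swapping gives another MST of the same weight. Not unique.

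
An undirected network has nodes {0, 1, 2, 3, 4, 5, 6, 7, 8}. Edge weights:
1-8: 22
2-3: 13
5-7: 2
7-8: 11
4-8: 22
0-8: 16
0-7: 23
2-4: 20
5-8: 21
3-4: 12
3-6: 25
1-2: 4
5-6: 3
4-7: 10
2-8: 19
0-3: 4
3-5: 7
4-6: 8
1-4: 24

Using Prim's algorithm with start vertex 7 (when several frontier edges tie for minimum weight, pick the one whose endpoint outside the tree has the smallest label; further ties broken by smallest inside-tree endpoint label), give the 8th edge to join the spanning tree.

1-2

Prim, starting at 7.
Step 1: cheapest edge leaving the tree is 5-7 (2); add 5.
Step 2: cheapest edge leaving the tree is 5-6 (3); add 6.
Step 3: cheapest edge leaving the tree is 3-5 (7); add 3.
Step 4: cheapest edge leaving the tree is 0-3 (4); add 0.
Step 5: cheapest edge leaving the tree is 4-6 (8); add 4.
Step 6: cheapest edge leaving the tree is 7-8 (11); add 8.
Step 7: cheapest edge leaving the tree is 2-3 (13); add 2.
Step 8: cheapest edge leaving the tree is 1-2 (4); add 1.
The 8th edge added is 1-2.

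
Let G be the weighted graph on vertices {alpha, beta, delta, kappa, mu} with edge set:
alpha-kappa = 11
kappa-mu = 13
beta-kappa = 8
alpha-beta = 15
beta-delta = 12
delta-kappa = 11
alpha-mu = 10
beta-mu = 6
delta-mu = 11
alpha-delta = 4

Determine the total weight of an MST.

28

Kruskal's algorithm — process edges by increasing weight (ties by edge label):
alpha-delta (4): add — endpoints in different components.
beta-mu (6): add — endpoints in different components.
beta-kappa (8): add — endpoints in different components.
alpha-mu (10): add — endpoints in different components.
MST edges: alpha-delta, beta-mu, beta-kappa, alpha-mu; total weight 4+6+8+10 = 28.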